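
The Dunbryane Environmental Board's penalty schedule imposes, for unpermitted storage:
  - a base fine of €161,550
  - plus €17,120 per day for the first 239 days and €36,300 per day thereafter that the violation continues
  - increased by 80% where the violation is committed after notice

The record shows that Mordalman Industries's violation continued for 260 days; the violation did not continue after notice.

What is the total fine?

€5,015,530

First 239 days: 239 × €17,120 = €4,091,680
Remaining days: (260 − 239) × €36,300 = €762,300
Per-day component: €4,091,680 + €762,300 = €4,853,980
Base plus per-day: €161,550 + €4,853,980 = €5,015,530
The violation did not continue after notice: no 80% increase.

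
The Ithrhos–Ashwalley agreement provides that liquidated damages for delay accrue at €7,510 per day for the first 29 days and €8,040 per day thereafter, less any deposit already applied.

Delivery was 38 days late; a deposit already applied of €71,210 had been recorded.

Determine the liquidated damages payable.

First 29 days: 29 × €7,510 = €217,790
Remaining days: (38 − 29) × €8,040 = €72,360
Accrued per-day damages: €217,790 + €72,360 = €290,150
Less deposit already applied: €290,150 − €71,210 = €218,940

€218,940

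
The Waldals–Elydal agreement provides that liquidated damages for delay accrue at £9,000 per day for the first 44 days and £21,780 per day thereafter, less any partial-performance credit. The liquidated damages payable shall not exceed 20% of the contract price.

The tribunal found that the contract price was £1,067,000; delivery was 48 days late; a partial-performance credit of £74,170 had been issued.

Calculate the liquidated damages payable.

First 44 days: 44 × £9,000 = £396,000
Remaining days: (48 − 44) × £21,780 = £87,120
Accrued per-day damages: £396,000 + £87,120 = £483,120
Less partial-performance credit: £483,120 − £74,170 = £408,950
Cap: 20% of £1,067,000 = £213,400
Cap at £213,400: £408,950 exceeds the cap → £213,400

£213,400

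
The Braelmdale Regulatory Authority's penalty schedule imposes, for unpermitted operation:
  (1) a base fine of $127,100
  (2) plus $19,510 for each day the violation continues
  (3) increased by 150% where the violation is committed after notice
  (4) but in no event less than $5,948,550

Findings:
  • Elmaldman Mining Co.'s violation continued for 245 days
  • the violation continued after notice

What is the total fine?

$12,267,625

Per-day component: 245 × $19,510 = $4,779,950
Base plus per-day: $127,100 + $4,779,950 = $4,907,050
Enhancement: 150% of $4,907,050 = $7,360,575
Enhanced fine: $4,907,050 + $7,360,575 = $12,267,625
Minimum $5,948,550: $12,267,625 meets the minimum, no increase.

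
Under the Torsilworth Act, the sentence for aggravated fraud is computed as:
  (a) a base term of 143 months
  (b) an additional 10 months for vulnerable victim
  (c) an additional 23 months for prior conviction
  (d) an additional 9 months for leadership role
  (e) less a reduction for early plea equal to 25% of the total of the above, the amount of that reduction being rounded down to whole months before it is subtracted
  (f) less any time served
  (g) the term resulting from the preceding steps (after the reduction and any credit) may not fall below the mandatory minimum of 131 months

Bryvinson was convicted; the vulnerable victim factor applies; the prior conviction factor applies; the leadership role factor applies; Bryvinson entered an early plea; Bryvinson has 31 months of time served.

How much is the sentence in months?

Vulnerable victim enhancement: +10 months
Prior conviction enhancement: +23 months
Leadership role enhancement: +9 months
Adjusted term: 143 months + 10 months + 23 months + 9 months = 185 months
Early plea reduction: 25% of 185 months = 46 months (rounded down)
After reduction: 185 − 46 = 139 months
Less time served: 139 months − 31 months = 108 months
Minimum 131 months: 108 months is below the minimum → 131 months

131 months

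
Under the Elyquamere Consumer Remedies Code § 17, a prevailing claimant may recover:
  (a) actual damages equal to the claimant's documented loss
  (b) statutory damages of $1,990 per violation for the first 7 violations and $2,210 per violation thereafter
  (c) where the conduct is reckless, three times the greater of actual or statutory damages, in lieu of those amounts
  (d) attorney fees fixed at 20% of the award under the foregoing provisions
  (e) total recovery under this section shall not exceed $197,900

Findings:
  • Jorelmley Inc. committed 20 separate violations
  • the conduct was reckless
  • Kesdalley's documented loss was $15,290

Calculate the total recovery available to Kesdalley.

$153,576

First 7 violations: 7 × $1,990 = $13,930
Remaining violations: (20 − 7) × $2,210 = $28,730
Statutory damages: $13,930 + $28,730 = $42,660
Greater of actual damages ($15,290) or statutory damages ($42,660): $42,660
Trebled: 3 × $42,660 = $127,980
Attorney fees: 20% of $127,980 = $25,596
Total before cap: $127,980 + $25,596 = $153,576
Cap at $197,900: $153,576 is within the cap, no reduction.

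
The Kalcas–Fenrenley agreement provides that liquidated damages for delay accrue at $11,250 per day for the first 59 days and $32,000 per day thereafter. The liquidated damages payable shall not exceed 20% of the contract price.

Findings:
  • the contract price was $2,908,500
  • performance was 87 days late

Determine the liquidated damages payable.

$581,700

First 59 days: 59 × $11,250 = $663,750
Remaining days: (87 − 59) × $32,000 = $896,000
Accrued per-day damages: $663,750 + $896,000 = $1,559,750
Cap: 20% of $2,908,500 = $581,700
Cap at $581,700: $1,559,750 exceeds the cap → $581,700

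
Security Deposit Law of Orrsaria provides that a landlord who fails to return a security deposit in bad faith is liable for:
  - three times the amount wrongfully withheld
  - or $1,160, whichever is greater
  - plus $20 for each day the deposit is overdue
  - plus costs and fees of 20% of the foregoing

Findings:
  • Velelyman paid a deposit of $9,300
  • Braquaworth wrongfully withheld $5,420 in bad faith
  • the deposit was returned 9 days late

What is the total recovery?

Trebled: 3 × $5,420 = $16,260
Minimum $1,160: $16,260 meets the minimum, no increase.
Late-return penalty: 9 × $20 = $180
Damages plus late penalty: $16,260 + $180 = $16,440
Costs and fees: 20% of $16,440 = $3,288
Total recovery: $16,440 + $3,288 = $19,728

$19,728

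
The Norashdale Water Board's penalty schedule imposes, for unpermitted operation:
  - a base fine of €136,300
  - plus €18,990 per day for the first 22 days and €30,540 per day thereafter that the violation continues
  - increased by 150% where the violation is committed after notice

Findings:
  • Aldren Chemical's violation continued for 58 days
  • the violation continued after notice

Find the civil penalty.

First 22 days: 22 × €18,990 = €417,780
Remaining days: (58 − 22) × €30,540 = €1,099,440
Per-day component: €417,780 + €1,099,440 = €1,517,220
Base plus per-day: €136,300 + €1,517,220 = €1,653,520
Enhancement: 150% of €1,653,520 = €2,480,280
Enhanced fine: €1,653,520 + €2,480,280 = €4,133,800

Civil penalty: €4,133,800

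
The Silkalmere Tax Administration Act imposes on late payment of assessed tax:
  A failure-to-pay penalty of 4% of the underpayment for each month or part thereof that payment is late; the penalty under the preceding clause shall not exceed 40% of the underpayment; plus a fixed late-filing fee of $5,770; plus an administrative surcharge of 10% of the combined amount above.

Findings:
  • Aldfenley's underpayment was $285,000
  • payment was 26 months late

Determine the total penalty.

Accrued rate: 4% × 26 = 104%, capped at 40% → 40%
Failure-to-pay penalty: 40% of $285,000 = $114,000
Penalty before surcharge: $114,000 + $5,770 = $119,770
Administrative surcharge: 10% of $119,770 = $11,977
Total penalty: $119,770 + $11,977 = $131,747

$131,747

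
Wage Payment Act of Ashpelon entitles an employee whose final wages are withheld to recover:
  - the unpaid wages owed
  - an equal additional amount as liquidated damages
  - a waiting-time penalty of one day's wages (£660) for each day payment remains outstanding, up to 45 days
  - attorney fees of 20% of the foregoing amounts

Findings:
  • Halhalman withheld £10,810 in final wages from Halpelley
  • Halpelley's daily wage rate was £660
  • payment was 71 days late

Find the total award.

£61,584

Liquidated damages (equal amount): £10,810
Penalty days: min(71, 45) = 45
Waiting-time penalty: 45 × £660 = £29,700
Subtotal: £10,810 + £10,810 + £29,700 = £51,320
Attorney fees: 20% of £51,320 = £10,264
Total award: £51,320 + £10,264 = £61,584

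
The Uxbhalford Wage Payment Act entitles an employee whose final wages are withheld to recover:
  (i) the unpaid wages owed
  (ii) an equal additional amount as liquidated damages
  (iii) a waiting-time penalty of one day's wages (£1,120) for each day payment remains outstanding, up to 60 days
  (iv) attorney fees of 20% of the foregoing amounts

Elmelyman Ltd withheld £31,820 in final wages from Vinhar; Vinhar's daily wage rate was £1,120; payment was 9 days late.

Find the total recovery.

Liquidated damages (equal amount): £31,820
Penalty days: min(9, 60) = 9
Waiting-time penalty: 9 × £1,120 = £10,080
Subtotal: £31,820 + £31,820 + £10,080 = £73,720
Attorney fees: 20% of £73,720 = £14,744
Total award: £73,720 + £14,744 = £88,464

£88,464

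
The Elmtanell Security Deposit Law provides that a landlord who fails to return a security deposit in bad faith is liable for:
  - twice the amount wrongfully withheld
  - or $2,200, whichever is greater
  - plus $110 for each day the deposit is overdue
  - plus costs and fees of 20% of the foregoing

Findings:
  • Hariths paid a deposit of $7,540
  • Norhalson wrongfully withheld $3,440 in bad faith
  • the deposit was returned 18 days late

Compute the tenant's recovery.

$10,632

Doubled: 2 × $3,440 = $6,880
Minimum $2,200: $6,880 meets the minimum, no increase.
Late-return penalty: 18 × $110 = $1,980
Damages plus late penalty: $6,880 + $1,980 = $8,860
Costs and fees: 20% of $8,860 = $1,772
Total recovery: $8,860 + $1,772 = $10,632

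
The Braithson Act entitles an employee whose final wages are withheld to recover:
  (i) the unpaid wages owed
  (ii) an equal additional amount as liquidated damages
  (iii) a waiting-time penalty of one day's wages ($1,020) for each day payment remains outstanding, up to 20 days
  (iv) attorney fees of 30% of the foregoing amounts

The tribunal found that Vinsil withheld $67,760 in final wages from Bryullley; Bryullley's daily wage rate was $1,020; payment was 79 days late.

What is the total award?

Liquidated damages (equal amount): $67,760
Penalty days: min(79, 20) = 20
Waiting-time penalty: 20 × $1,020 = $20,400
Subtotal: $67,760 + $67,760 + $20,400 = $155,920
Attorney fees: 30% of $155,920 = $46,776
Total award: $155,920 + $46,776 = $202,696

$202,696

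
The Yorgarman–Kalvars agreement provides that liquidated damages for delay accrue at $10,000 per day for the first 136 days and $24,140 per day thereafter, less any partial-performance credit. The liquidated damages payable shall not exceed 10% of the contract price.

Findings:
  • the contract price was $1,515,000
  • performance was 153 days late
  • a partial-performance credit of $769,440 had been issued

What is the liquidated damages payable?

First 136 days: 136 × $10,000 = $1,360,000
Remaining days: (153 − 136) × $24,140 = $410,380
Accrued per-day damages: $1,360,000 + $410,380 = $1,770,380
Less partial-performance credit: $1,770,380 − $769,440 = $1,000,940
Cap: 10% of $1,515,000 = $151,500
Cap at $151,500: $1,000,940 exceeds the cap → $151,500

$151,500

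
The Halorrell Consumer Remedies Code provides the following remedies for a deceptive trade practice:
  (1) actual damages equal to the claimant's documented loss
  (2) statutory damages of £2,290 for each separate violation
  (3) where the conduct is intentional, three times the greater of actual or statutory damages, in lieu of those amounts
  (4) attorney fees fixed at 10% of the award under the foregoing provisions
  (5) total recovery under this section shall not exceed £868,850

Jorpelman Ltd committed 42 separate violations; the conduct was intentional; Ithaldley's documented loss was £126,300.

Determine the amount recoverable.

£416,790

Statutory damages: 42 × £2,290 = £96,180
Greater of actual damages (£126,300) or statutory damages (£96,180): £126,300
Trebled: 3 × £126,300 = £378,900
Attorney fees: 10% of £378,900 = £37,890
Total before cap: £378,900 + £37,890 = £416,790
Cap at £868,850: £416,790 is within the cap, no reduction.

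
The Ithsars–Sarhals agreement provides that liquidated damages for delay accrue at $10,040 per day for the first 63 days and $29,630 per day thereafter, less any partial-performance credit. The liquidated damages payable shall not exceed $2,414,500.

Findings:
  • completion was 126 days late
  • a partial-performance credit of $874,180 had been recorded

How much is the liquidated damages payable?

$1,625,030

First 63 days: 63 × $10,040 = $632,520
Remaining days: (126 − 63) × $29,630 = $1,866,690
Accrued per-day damages: $632,520 + $1,866,690 = $2,499,210
Less partial-performance credit: $2,499,210 − $874,180 = $1,625,030
Cap at $2,414,500: $1,625,030 is within the cap, no reduction.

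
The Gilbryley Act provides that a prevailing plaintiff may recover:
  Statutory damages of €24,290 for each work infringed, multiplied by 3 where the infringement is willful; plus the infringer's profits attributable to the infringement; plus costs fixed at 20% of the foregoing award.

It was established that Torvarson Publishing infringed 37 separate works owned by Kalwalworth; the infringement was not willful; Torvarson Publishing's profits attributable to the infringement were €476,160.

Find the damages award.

€1,649,868

Statutory damages: 37 × €24,290 = €898,730
Infringement not willful: no ×3 enhancement.
Combined award: €898,730 + €476,160 = €1,374,890
Costs: 20% of €1,374,890 = €274,978
Award plus costs: €1,374,890 + €274,978 = €1,649,868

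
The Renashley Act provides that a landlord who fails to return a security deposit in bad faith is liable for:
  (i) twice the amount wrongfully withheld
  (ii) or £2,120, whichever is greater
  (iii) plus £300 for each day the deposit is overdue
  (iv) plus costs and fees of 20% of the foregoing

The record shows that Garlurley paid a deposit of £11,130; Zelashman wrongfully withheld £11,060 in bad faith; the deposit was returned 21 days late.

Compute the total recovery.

£34,104

Doubled: 2 × £11,060 = £22,120
Minimum £2,120: £22,120 meets the minimum, no increase.
Late-return penalty: 21 × £300 = £6,300
Damages plus late penalty: £22,120 + £6,300 = £28,420
Costs and fees: 20% of £28,420 = £5,684
Total recovery: £28,420 + £5,684 = £34,104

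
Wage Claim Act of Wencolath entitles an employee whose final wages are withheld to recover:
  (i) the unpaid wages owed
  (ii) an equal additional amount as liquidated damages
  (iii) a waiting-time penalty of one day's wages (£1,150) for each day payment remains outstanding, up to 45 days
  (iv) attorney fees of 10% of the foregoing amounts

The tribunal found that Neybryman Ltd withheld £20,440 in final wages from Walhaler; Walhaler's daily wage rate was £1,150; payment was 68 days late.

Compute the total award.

£101,893

Liquidated damages (equal amount): £20,440
Penalty days: min(68, 45) = 45
Waiting-time penalty: 45 × £1,150 = £51,750
Subtotal: £20,440 + £20,440 + £51,750 = £92,630
Attorney fees: 10% of £92,630 = £9,263
Total award: £92,630 + £9,263 = £101,893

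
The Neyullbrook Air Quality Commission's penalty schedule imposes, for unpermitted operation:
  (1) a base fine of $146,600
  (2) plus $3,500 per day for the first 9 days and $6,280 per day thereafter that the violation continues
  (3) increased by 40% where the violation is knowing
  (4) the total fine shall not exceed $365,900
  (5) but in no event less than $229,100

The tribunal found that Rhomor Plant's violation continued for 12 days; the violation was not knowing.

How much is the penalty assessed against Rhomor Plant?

First 9 days: 9 × $3,500 = $31,500
Remaining days: (12 − 9) × $6,280 = $18,840
Per-day component: $31,500 + $18,840 = $50,340
Base plus per-day: $146,600 + $50,340 = $196,940
The violation was not knowing: no 40% increase.
Cap at $365,900: $196,940 is within the cap, no reduction.
Minimum $229,100: $196,940 is below the minimum → $229,100

$229,100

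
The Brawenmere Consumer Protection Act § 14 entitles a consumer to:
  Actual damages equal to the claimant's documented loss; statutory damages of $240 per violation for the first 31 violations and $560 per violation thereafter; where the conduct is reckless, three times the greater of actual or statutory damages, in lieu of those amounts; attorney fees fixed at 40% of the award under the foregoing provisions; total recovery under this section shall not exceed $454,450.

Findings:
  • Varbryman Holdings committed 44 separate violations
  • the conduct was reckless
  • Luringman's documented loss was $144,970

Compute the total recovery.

$454,450

First 31 violations: 31 × $240 = $7,440
Remaining violations: (44 − 31) × $560 = $7,280
Statutory damages: $7,440 + $7,280 = $14,720
Greater of actual damages ($144,970) or statutory damages ($14,720): $144,970
Trebled: 3 × $144,970 = $434,910
Attorney fees: 40% of $434,910 = $173,964
Total before cap: $434,910 + $173,964 = $608,874
Cap at $454,450: $608,874 exceeds the cap → $454,450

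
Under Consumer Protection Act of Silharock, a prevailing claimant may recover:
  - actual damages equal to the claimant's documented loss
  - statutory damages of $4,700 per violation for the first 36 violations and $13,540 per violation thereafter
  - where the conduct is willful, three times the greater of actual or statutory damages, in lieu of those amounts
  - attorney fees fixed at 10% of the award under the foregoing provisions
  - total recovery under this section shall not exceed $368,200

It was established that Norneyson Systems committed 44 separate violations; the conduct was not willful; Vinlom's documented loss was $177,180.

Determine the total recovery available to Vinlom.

Total recovery: $368,200

First 36 violations: 36 × $4,700 = $169,200
Remaining violations: (44 − 36) × $13,540 = $108,320
Statutory damages: $169,200 + $108,320 = $277,520
Conduct not willful: the in-lieu enhancement does not apply.
Actual plus statutory damages: $177,180 + $277,520 = $454,700
Attorney fees: 10% of $454,700 = $45,470
Total before cap: $454,700 + $45,470 = $500,170
Cap at $368,200: $500,170 exceeds the cap → $368,200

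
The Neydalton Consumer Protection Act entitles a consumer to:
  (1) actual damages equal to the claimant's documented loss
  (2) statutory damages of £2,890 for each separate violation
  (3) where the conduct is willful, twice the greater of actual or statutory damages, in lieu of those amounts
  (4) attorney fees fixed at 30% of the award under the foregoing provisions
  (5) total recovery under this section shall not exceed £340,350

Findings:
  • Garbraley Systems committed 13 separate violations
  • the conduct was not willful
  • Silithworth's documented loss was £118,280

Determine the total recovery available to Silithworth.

Statutory damages: 13 × £2,890 = £37,570
Conduct not willful: the in-lieu enhancement does not apply.
Actual plus statutory damages: £118,280 + £37,570 = £155,850
Attorney fees: 30% of £155,850 = £46,755
Total before cap: £155,850 + £46,755 = £202,605
Cap at £340,350: £202,605 is within the cap, no reduction.

£202,605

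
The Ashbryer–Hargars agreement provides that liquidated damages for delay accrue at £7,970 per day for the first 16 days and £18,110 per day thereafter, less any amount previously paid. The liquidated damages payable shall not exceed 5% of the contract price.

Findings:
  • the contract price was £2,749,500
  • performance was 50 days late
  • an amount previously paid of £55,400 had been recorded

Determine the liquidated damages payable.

First 16 days: 16 × £7,970 = £127,520
Remaining days: (50 − 16) × £18,110 = £615,740
Accrued per-day damages: £127,520 + £615,740 = £743,260
Less amount previously paid: £743,260 − £55,400 = £687,860
Cap: 5% of £2,749,500 = £137,475
Cap at £137,475: £687,860 exceeds the cap → £137,475

£137,475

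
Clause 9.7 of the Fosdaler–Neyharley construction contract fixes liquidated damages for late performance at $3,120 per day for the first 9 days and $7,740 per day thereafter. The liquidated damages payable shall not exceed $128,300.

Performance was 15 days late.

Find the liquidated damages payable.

$74,520

First 9 days: 9 × $3,120 = $28,080
Remaining days: (15 − 9) × $7,740 = $46,440
Accrued per-day damages: $28,080 + $46,440 = $74,520
Cap at $128,300: $74,520 is within the cap, no reduction.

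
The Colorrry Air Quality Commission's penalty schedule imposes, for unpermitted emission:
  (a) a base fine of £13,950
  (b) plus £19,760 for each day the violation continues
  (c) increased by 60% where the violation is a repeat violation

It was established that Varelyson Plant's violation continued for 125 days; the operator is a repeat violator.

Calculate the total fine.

Per-day component: 125 × £19,760 = £2,470,000
Base plus per-day: £13,950 + £2,470,000 = £2,483,950
Enhancement: 60% of £2,483,950 = £1,490,370
Enhanced fine: £2,483,950 + £1,490,370 = £3,974,320

£3,974,320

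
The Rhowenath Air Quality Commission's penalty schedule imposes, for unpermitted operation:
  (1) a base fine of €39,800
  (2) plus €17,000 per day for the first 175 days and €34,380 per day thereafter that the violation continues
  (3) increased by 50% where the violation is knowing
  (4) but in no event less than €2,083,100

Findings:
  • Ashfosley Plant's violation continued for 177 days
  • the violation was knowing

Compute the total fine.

€4,625,340

First 175 days: 175 × €17,000 = €2,975,000
Remaining days: (177 − 175) × €34,380 = €68,760
Per-day component: €2,975,000 + €68,760 = €3,043,760
Base plus per-day: €39,800 + €3,043,760 = €3,083,560
Enhancement: 50% of €3,083,560 = €1,541,780
Enhanced fine: €3,083,560 + €1,541,780 = €4,625,340
Minimum €2,083,100: €4,625,340 meets the minimum, no increase.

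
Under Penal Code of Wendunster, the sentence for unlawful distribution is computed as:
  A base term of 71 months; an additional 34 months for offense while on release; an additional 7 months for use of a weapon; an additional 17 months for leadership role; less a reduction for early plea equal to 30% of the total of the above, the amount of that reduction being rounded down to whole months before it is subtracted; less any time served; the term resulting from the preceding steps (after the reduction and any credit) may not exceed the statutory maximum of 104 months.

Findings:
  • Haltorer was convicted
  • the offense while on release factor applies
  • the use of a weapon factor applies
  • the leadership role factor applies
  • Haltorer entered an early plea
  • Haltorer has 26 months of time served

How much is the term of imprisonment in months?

Offense while on release enhancement: +34 months
Use of a weapon enhancement: +7 months
Leadership role enhancement: +17 months
Adjusted term: 71 months + 34 months + 7 months + 17 months = 129 months
Early plea reduction: 30% of 129 months = 38 months (rounded down)
After reduction: 129 − 38 = 91 months
Less time served: 91 months − 26 months = 65 months
Cap at 104 months: 65 months is within the cap, no reduction.

Sentence: 65 months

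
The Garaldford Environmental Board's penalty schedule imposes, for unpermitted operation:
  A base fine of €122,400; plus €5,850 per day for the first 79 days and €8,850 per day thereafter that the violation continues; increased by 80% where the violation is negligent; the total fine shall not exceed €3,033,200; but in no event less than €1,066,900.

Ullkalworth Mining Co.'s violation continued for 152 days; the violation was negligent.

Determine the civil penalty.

First 79 days: 79 × €5,850 = €462,150
Remaining days: (152 − 79) × €8,850 = €646,050
Per-day component: €462,150 + €646,050 = €1,108,200
Base plus per-day: €122,400 + €1,108,200 = €1,230,600
Enhancement: 80% of €1,230,600 = €984,480
Enhanced fine: €1,230,600 + €984,480 = €2,215,080
Cap at €3,033,200: €2,215,080 is within the cap, no reduction.
Minimum €1,066,900: €2,215,080 meets the minimum, no increase.

€2,215,080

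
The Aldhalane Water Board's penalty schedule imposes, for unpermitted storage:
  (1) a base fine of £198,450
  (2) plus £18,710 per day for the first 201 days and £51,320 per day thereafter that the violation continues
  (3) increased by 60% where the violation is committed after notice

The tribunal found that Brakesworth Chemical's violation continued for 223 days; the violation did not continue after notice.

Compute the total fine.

First 201 days: 201 × £18,710 = £3,760,710
Remaining days: (223 − 201) × £51,320 = £1,129,040
Per-day component: £3,760,710 + £1,129,040 = £4,889,750
Base plus per-day: £198,450 + £4,889,750 = £5,088,200
The violation did not continue after notice: no 60% increase.

£5,088,200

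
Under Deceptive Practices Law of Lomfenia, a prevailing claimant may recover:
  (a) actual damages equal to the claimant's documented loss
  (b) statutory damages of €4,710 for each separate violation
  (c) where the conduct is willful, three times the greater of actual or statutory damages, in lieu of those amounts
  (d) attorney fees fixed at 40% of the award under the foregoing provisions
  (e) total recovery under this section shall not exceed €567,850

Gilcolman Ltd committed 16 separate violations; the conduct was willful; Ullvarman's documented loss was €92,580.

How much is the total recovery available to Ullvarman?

€388,836

Statutory damages: 16 × €4,710 = €75,360
Greater of actual damages (€92,580) or statutory damages (€75,360): €92,580
Trebled: 3 × €92,580 = €277,740
Attorney fees: 40% of €277,740 = €111,096
Total before cap: €277,740 + €111,096 = €388,836
Cap at €567,850: €388,836 is within the cap, no reduction.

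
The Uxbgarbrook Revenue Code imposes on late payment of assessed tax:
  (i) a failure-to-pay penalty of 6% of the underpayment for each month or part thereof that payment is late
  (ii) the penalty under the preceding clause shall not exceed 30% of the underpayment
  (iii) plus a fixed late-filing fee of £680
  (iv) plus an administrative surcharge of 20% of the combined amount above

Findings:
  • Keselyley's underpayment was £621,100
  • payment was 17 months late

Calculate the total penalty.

Accrued rate: 6% × 17 = 102%, capped at 30% → 30%
Failure-to-pay penalty: 30% of £621,100 = £186,330
Penalty before surcharge: £186,330 + £680 = £187,010
Administrative surcharge: 20% of £187,010 = £37,402
Total penalty: £187,010 + £37,402 = £224,412

£224,412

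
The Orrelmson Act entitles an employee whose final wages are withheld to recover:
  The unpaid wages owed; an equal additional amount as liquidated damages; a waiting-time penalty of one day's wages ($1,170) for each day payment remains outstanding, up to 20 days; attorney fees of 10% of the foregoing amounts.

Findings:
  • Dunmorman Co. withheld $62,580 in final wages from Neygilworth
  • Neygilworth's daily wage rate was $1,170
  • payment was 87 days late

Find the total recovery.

$163,416

Liquidated damages (equal amount): $62,580
Penalty days: min(87, 20) = 20
Waiting-time penalty: 20 × $1,170 = $23,400
Subtotal: $62,580 + $62,580 + $23,400 = $148,560
Attorney fees: 10% of $148,560 = $14,856
Total award: $148,560 + $14,856 = $163,416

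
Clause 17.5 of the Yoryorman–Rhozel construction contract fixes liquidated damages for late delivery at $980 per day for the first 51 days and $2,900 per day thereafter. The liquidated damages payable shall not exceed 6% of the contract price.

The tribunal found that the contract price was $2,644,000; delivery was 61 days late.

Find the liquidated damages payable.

First 51 days: 51 × $980 = $49,980
Remaining days: (61 − 51) × $2,900 = $29,000
Accrued per-day damages: $49,980 + $29,000 = $78,980
Cap: 6% of $2,644,000 = $158,640
Cap at $158,640: $78,980 is within the cap, no reduction.

$78,980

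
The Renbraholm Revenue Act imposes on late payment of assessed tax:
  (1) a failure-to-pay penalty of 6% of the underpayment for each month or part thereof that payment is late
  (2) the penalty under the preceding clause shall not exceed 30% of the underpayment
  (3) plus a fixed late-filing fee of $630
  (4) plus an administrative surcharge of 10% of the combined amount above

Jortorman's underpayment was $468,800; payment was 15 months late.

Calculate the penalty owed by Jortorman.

Accrued rate: 6% × 15 = 90%, capped at 30% → 30%
Failure-to-pay penalty: 30% of $468,800 = $140,640
Penalty before surcharge: $140,640 + $630 = $141,270
Administrative surcharge: 10% of $141,270 = $14,127
Total penalty: $141,270 + $14,127 = $155,397

$155,397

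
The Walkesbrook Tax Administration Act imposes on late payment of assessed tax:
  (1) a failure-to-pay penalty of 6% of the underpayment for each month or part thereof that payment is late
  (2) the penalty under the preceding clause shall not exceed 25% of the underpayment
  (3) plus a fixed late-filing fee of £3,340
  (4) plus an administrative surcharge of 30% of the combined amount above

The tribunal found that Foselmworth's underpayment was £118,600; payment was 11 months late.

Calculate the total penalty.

£42,887

Accrued rate: 6% × 11 = 66%, capped at 25% → 25%
Failure-to-pay penalty: 25% of £118,600 = £29,650
Penalty before surcharge: £29,650 + £3,340 = £32,990
Administrative surcharge: 30% of £32,990 = £9,897
Total penalty: £32,990 + £9,897 = £42,887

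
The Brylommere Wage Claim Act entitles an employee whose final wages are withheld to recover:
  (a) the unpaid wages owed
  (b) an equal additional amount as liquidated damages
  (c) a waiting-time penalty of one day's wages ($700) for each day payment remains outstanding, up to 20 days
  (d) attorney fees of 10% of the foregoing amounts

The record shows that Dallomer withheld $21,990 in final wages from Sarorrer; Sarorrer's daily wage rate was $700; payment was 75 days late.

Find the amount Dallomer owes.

$63,778

Liquidated damages (equal amount): $21,990
Penalty days: min(75, 20) = 20
Waiting-time penalty: 20 × $700 = $14,000
Subtotal: $21,990 + $21,990 + $14,000 = $57,980
Attorney fees: 10% of $57,980 = $5,798
Total award: $57,980 + $5,798 = $63,778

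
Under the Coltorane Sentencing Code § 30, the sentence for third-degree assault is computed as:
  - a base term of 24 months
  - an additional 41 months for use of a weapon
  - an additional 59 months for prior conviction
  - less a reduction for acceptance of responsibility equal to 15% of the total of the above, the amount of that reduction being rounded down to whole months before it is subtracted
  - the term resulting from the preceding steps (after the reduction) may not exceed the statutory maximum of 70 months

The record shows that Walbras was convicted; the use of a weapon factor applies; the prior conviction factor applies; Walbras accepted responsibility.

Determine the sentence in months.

Use of a weapon enhancement: +41 months
Prior conviction enhancement: +59 months
Adjusted term: 24 months + 41 months + 59 months = 124 months
Acceptance of responsibility reduction: 15% of 124 months = 18 months (rounded down)
After reduction: 124 − 18 = 106 months
Cap at 70 months: 106 months exceeds the cap → 70 months

Sentence: 70 months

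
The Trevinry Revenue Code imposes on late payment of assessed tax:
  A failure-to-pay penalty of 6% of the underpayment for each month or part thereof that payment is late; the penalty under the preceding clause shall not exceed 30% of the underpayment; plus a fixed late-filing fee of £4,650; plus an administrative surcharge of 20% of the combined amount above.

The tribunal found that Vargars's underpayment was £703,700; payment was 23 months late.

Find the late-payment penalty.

£258,912

Accrued rate: 6% × 23 = 138%, capped at 30% → 30%
Failure-to-pay penalty: 30% of £703,700 = £211,110
Penalty before surcharge: £211,110 + £4,650 = £215,760
Administrative surcharge: 20% of £215,760 = £43,152
Total penalty: £215,760 + £43,152 = £258,912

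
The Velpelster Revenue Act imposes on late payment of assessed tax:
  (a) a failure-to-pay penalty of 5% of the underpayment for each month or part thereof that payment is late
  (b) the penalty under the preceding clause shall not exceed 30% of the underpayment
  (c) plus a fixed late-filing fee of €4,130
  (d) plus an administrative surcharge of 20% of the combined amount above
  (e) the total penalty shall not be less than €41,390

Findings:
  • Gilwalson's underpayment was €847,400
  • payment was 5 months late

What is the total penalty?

€259,176

Accrued rate: 5% × 5 = 25%, capped at 30% → 25%
Failure-to-pay penalty: 25% of €847,400 = €211,850
Penalty before surcharge: €211,850 + €4,130 = €215,980
Administrative surcharge: 20% of €215,980 = €43,196
Total penalty: €215,980 + €43,196 = €259,176
Minimum €41,390: €259,176 meets the minimum, no increase.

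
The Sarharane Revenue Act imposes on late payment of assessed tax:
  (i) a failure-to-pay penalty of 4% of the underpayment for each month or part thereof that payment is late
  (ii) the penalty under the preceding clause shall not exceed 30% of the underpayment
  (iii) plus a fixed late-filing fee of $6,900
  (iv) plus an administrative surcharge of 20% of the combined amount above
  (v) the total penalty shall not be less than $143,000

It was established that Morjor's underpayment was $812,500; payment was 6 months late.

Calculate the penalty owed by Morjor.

$242,280

Accrued rate: 4% × 6 = 24%, capped at 30% → 24%
Failure-to-pay penalty: 24% of $812,500 = $195,000
Penalty before surcharge: $195,000 + $6,900 = $201,900
Administrative surcharge: 20% of $201,900 = $40,380
Total penalty: $201,900 + $40,380 = $242,280
Minimum $143,000: $242,280 meets the minimum, no increase.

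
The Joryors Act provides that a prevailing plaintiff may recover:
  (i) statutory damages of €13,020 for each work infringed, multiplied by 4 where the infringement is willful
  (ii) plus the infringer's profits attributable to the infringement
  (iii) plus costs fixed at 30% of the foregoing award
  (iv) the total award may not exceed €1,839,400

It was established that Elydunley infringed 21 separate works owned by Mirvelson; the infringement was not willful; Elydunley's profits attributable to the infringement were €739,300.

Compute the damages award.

Statutory damages: 21 × €13,020 = €273,420
Infringement not willful: no ×4 enhancement.
Combined award: €273,420 + €739,300 = €1,012,720
Costs: 30% of €1,012,720 = €303,816
Award plus costs: €1,012,720 + €303,816 = €1,316,536
Cap at €1,839,400: €1,316,536 is within the cap, no reduction.

€1,316,536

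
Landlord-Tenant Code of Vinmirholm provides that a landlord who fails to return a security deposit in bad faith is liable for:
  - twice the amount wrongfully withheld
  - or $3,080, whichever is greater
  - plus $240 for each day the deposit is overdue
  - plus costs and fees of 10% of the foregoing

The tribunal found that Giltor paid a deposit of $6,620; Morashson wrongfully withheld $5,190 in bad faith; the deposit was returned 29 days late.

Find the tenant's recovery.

$19,074

Doubled: 2 × $5,190 = $10,380
Minimum $3,080: $10,380 meets the minimum, no increase.
Late-return penalty: 29 × $240 = $6,960
Damages plus late penalty: $10,380 + $6,960 = $17,340
Costs and fees: 10% of $17,340 = $1,734
Total recovery: $17,340 + $1,734 = $19,074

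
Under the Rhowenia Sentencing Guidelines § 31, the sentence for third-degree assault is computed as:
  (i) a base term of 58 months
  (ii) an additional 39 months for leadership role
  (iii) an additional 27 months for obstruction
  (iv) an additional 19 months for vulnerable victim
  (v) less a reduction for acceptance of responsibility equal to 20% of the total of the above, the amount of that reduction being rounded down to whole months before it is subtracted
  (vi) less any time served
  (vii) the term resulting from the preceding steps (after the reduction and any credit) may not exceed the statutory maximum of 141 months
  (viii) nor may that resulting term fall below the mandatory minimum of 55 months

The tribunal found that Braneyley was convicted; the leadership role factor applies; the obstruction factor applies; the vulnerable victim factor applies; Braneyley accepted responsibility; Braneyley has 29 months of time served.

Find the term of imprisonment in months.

Leadership role enhancement: +39 months
Obstruction enhancement: +27 months
Vulnerable victim enhancement: +19 months
Adjusted term: 58 months + 39 months + 27 months + 19 months = 143 months
Acceptance of responsibility reduction: 20% of 143 months = 28 months (rounded down)
After reduction: 143 − 28 = 115 months
Less time served: 115 months − 29 months = 86 months
Cap at 141 months: 86 months is within the cap, no reduction.
Minimum 55 months: 86 months meets the minimum, no increase.

86 months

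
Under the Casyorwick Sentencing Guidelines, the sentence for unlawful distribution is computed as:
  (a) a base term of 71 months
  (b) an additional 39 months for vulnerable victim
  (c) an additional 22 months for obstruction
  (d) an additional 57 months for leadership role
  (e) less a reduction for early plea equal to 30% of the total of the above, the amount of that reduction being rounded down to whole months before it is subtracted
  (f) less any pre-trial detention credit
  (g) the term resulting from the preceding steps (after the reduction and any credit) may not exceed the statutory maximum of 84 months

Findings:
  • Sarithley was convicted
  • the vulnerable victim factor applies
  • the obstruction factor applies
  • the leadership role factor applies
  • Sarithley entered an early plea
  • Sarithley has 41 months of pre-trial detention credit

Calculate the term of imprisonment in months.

Vulnerable victim enhancement: +39 months
Obstruction enhancement: +22 months
Leadership role enhancement: +57 months
Adjusted term: 71 months + 39 months + 22 months + 57 months = 189 months
Early plea reduction: 30% of 189 months = 56 months (rounded down)
After reduction: 189 − 56 = 133 months
Less pre-trial detention credit: 133 months − 41 months = 92 months
Cap at 84 months: 92 months exceeds the cap → 84 months

84 months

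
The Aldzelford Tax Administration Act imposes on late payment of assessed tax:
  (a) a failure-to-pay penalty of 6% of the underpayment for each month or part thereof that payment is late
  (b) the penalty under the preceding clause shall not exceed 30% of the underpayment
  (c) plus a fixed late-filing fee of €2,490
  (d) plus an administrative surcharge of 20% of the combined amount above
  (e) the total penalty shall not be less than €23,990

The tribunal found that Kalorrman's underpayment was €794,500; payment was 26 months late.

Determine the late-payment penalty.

Accrued rate: 6% × 26 = 156%, capped at 30% → 30%
Failure-to-pay penalty: 30% of €794,500 = €238,350
Penalty before surcharge: €238,350 + €2,490 = €240,840
Administrative surcharge: 20% of €240,840 = €48,168
Total penalty: €240,840 + €48,168 = €289,008
Minimum €23,990: €289,008 meets the minimum, no increase.

€289,008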